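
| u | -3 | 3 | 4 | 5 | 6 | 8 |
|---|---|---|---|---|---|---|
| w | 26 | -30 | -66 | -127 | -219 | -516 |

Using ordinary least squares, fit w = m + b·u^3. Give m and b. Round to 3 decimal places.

m = -1.827, b = -1.004

Sums needed: Σ1 = 6, Σu^3 = 917, Σu^3·u^3 = 329979.
And Σw = -932, Σu^3·w = -333107.
XᵀX·[m, b]ᵀ = Xᵀw becomes [[6, 917]; [917, 329979]]·[m, b]ᵀ = [-932, -333107]ᵀ.
Determinant 6·329979 − 917² = 1138985.
m = ((-932)·329979 − 917·(-333107))/1138985 = -2081309/1138985; b = (6·(-333107) − 917·(-932))/1138985 = -1143998/1138985.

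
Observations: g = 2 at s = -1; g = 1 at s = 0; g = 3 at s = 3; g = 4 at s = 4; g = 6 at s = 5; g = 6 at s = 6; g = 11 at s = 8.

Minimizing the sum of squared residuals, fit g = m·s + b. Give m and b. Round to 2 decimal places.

m = 0.96, b = 1.29

With design matrix A, AᵀA = [[151, 25]; [25, 7]] and Aᵀg = [177, 33]ᵀ.
Eliminating b: 7·(row 1) − 25·(row 2) gives 432·m = 7·177 − 25·33 = 414, so m = 23/24.
Then b = (33 − 25·(23/24))/7 = 31/24.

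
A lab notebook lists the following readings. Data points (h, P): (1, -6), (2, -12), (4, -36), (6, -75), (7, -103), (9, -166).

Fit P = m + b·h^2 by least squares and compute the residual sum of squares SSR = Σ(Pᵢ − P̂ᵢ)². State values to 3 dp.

SSR = 1.964

MᵀM·[m, b]ᵀ = MᵀP reads: 6·m + 187·b = -398;  187·m + 10531·b = -21823.
Eliminating b: 10531·(row 1) − 187·(row 2) gives 28217·m = 10531·(-398) − 187·(-21823) = -110437, so m = -110437/28217.
Then b = ((-21823) − 187·(-110437/28217))/10531 = -56512/28217.
Residuals: -2353/28217, -2119/28217, -169/4031, 986/973, -26826/28217, 3887/28217; SSR = 55420/28217.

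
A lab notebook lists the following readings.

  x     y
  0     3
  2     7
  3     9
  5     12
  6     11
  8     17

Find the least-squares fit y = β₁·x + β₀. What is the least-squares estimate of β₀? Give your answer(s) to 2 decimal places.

The normal system MᵀM·[β₁, β₀]ᵀ = Mᵀy is [[138, 24]; [24, 6]]·[β₁, β₀]ᵀ = [303, 59]ᵀ.
Δ = 138·6 − 24² = 252.
β₁ = (303·6 − 24·59)/252 = 67/42; β₀ = (138·59 − 24·303)/252 = 145/42.

β₀ = 3.45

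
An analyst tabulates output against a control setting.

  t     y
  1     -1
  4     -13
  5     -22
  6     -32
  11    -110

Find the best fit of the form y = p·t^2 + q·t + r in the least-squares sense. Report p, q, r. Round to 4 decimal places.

p = -0.9500, q = 0.4788, r = -0.3761

The normal equations are: 16819·p + 1737·q + 199·r = -15221;  1737·p + 199·q + 27·r = -1565;  199·p + 27·q + 5·r = -178.
(Σt^2·t^2 = 16819, Σt^2·t = 1737, Σt^2 = 199, Σt·t = 199, Σt = 27, Σ1 = 5, Σt^2·y = -15221, Σt·y = -1565, Σy = -178.)
Inverting the 3×3 Gram matrix, [p, q, r]ᵀ = [-82275/86606, 41471/86606, -16286/43303]ᵀ.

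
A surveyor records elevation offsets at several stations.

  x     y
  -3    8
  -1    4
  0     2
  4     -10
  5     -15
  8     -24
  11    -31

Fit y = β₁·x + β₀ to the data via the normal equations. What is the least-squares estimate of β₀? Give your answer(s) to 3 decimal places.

The normal equations are: 236·β₁ + 24·β₀ = -676;  24·β₁ + 7·β₀ = -66.
(Σx·x = 236, Σx = 24, Σ1 = 7, Σx·y = -676, Σy = -66.)
Δ = 236·7 − 24² = 1076.
β₁ = ((-676)·7 − 24·(-66))/1076 = -787/269; β₀ = (236·(-66) − 24·(-676))/1076 = 162/269.

β₀ = 0.602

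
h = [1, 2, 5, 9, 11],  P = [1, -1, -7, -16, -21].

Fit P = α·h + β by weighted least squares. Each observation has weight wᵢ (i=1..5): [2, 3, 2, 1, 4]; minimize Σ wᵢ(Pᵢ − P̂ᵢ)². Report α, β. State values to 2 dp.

Sums needed: Σwᵢ·h·h = 629, Σwᵢ·h = 71, Σwᵢ·1 = 12.
Moment sums: Σwᵢ·h·P = -1142, Σwᵢ·P = -115.
Normal equations: [[629, 71]; [71, 12]]·[α, β]ᵀ = [-1142, -115]ᵀ.
Δ = 629·12 − 71² = 2507.
α = ((-1142)·12 − 71·(-115))/2507 = -5539/2507; β = (629·(-115) − 71·(-1142))/2507 = 8747/2507.

α = -2.21, β = 3.49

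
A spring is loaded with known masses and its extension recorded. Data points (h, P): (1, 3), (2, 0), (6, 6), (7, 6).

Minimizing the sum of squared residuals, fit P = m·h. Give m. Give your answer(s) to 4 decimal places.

m = 0.9000

Normal-equation sums: Σh·h = 90.
And Σh·P = 81.
XᵀX·[m]ᵀ = XᵀP becomes [[90]]·[m]ᵀ = [81]ᵀ.
m = 81/90 = 0.9.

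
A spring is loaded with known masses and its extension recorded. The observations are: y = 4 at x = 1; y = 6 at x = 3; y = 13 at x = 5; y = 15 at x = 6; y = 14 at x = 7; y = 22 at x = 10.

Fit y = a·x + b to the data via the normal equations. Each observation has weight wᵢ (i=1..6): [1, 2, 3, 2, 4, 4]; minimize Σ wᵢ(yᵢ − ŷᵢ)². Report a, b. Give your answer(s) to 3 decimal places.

a = 2.032, b = 1.356

Setting ∂/∂a … = 0 gives: 762·a + 102·b = 1687;  102·a + 16·b = 229.
(Σwᵢ·x·x = 762, Σwᵢ·x = 102, Σwᵢ·1 = 16, Σwᵢ·x·y = 1687, Σwᵢ·y = 229.)
Eliminating b: 16·(row 1) − 102·(row 2) gives 1788·a = 16·1687 − 102·229 = 3634, so a = 1817/894.
Then b = (229 − 102·(1817/894))/16 = 202/149.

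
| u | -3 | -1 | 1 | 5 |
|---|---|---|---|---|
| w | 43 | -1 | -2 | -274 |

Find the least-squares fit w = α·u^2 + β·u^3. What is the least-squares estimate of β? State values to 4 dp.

β = -1.9659

Setting ∂/∂α … = 0 gives: 708·α + 2882·β = -6466;  2882·α + 16356·β = -35412.
(Σu^2·u^2 = 708, Σu^2·u^3 = 2882, Σu^3·u^3 = 16356, Σu^2·w = -6466, Σu^3·w = -35412.)
Δ = 708·16356 − 2882² = 3274124.
α = ((-6466)·16356 − 2882·(-35412))/3274124 = -925128/818531; β = (708·(-35412) − 2882·(-6466))/3274124 = -1609171/818531.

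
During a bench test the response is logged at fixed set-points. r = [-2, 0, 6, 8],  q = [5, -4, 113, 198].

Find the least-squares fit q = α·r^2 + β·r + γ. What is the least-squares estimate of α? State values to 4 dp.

Entries of MᵀM: Σr^2·r^2 = 5408, Σr^2·r = 720, Σr^2 = 104, Σr·r = 104, Σr = 12, Σ1 = 4.
And Σr^2·q = 16760, Σr·q = 2252, Σq = 312.
So MᵀM·[α, β, γ]ᵀ = Mᵀq: [[5408, 720, 104]; [720, 104, 12]; [104, 12, 4]]·[α, β, γ]ᵀ = [16760, 2252, 312]ᵀ.
Solving the 3×3 system (Gaussian elimination) gives α = 47/16, β = 235/136, γ = -121/34.

α = 2.9375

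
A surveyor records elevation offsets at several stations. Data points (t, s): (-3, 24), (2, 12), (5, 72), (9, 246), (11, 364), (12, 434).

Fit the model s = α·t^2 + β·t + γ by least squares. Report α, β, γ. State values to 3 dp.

α = 3.007, β = 0.271, γ = -2.048

With design matrix A, AᵀA = [[42660, 3894, 384]; [3894, 384, 36]; [384, 36, 6]] and Aᵀs = [128530, 11738, 1152]ᵀ.
Row-reducing yields α = 127783/42501, β = 3839/14167, γ = -87022/42501.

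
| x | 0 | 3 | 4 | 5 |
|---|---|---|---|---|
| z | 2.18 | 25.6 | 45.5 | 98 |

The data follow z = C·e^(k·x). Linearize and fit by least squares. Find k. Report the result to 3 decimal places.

Let Y = ln z. Fitting Y = k·x + ln C by least squares:
XᵀX = [[50.0000, 12.0000]; [12.0000, 4]], rhs = [47.9235, 12.4246]ᵀ  (here Σx = 12.0000, Σ(x)² = 50.0000, Σln z = 12.4246, Σx·ln z = 47.9235).
Slope k = (n·Σx·ln z − Σx·Σln z)/(n·Σ(x)² − (Σx)²) = (4·47.9235 − 12.0000·12.4246)/56.0000 = 0.76069; ln C = (Σln z − k·Σx)/n = 0.82408.

k = 0.761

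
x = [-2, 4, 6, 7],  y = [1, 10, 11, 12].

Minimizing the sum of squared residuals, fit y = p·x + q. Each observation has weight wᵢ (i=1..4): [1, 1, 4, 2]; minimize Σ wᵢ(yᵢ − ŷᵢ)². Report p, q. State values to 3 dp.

Normal-equation sums: Σwᵢ·x·x = 262, Σwᵢ·x = 40, Σwᵢ·1 = 8.
And Σwᵢ·x·y = 470, Σwᵢ·y = 79.
MᵀWM·[p, q]ᵀ = MᵀWy becomes [[262, 40]; [40, 8]]·[p, q]ᵀ = [470, 79]ᵀ.
Eliminating q: 8·(row 1) − 40·(row 2) gives 496·p = 8·470 − 40·79 = 600, so p = 75/62.
Then q = (79 − 40·(75/62))/8 = 949/248.

p = 1.210, q = 3.827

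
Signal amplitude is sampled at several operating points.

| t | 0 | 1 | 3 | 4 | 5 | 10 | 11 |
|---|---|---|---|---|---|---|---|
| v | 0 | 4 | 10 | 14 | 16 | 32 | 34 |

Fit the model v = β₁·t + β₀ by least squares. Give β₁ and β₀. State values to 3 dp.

β₁ = 3.086, β₀ = 0.727

From the data, Σt·t = 272, Σt = 34, Σ1 = 7.
For Mᵀv: Σt·v = 864, Σv = 110.
So MᵀM·[β₁, β₀]ᵀ = Mᵀv: [[272, 34]; [34, 7]]·[β₁, β₀]ᵀ = [864, 110]ᵀ.
Eliminating β₀: 7·(row 1) − 34·(row 2) gives 748·β₁ = 7·864 − 34·110 = 2308, so β₁ = 577/187.
Then β₀ = (110 − 34·(577/187))/7 = 8/11.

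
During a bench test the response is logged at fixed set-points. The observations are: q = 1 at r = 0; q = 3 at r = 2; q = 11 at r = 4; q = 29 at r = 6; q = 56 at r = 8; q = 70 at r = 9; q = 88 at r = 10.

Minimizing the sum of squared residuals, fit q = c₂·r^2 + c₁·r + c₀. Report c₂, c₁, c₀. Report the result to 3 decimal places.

c₂ = 1.005, c₁ = -1.339, c₀ = 1.082

Compute the Gram sums: Σr^2·r^2 = 22225, Σr^2·r = 2529, Σr^2 = 301, Σr·r = 301, Σr = 39, Σ1 = 7.
For Aᵀq: Σr^2·q = 19286, Σr·q = 2182, Σq = 258.
So AᵀA·[c₂, c₁, c₀]ᵀ = Aᵀq: [[22225, 2529, 301]; [2529, 301, 39]; [301, 39, 7]]·[c₂, c₁, c₀]ᵀ = [19286, 2182, 258]ᵀ.
Solving the 3×3 system (Gaussian elimination) gives c₂ = 89972/89481, c₁ = -5706/4261, c₀ = 96820/89481.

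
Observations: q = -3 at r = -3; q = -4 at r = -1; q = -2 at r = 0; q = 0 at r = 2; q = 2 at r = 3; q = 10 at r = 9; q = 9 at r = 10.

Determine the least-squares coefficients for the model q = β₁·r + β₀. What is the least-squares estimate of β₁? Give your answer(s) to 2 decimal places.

MᵀM·[β₁, β₀]ᵀ = Mᵀq reads: 204·β₁ + 20·β₀ = 199;  20·β₁ + 7·β₀ = 12.
Δ = 204·7 − 20² = 1028.
β₁ = (199·7 − 20·12)/1028 = 1153/1028; β₀ = (204·12 − 20·199)/1028 = -383/257.

β₁ = 1.12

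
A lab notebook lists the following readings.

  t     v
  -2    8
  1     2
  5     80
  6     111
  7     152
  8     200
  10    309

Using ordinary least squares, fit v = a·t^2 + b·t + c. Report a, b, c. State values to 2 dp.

With design matrix X, XᵀX = [[18435, 2189, 279]; [2189, 279, 35]; [279, 35, 7]] and Xᵀv = [57178, 6806, 862]ᵀ.
Solving the 3×3 system (Gaussian elimination) gives a = 62296/20731, b = 21938/20731, c = -39756/20731.

a = 3.00, b = 1.06, c = -1.92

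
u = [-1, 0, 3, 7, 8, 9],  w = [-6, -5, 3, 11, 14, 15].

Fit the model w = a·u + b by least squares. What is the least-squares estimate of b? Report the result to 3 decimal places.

The normal system AᵀA·[a, b]ᵀ = Aᵀw is [[204, 26]; [26, 6]]·[a, b]ᵀ = [339, 32]ᵀ.
Δ = 204·6 − 26² = 548.
a = (339·6 − 26·32)/548 = 601/274; b = (204·32 − 26·339)/548 = -1143/274.

b = -4.172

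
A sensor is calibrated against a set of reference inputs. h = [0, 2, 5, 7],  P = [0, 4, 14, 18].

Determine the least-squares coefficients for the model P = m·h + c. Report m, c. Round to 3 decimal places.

Compute the Gram sums: Σh·h = 78, Σh = 14, Σ1 = 4.
Right-hand side: Σh·P = 204, ΣP = 36.
AᵀA·[m, c]ᵀ = AᵀP becomes [[78, 14]; [14, 4]]·[m, c]ᵀ = [204, 36]ᵀ.
Δ = 78·4 − 14² = 116.
m = (204·4 − 14·36)/116 = 78/29; c = (78·36 − 14·204)/116 = -12/29.

m = 2.690, c = -0.414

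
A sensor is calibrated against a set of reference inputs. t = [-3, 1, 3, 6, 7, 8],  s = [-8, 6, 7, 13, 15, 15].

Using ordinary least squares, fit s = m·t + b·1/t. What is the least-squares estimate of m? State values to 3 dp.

Compute the Gram sums: Σt·t = 168, Σt·1/t = 6, Σ1/t·1/t = 4033/3136.
Moment sums: Σt·s = 354, Σ1/t·s = 2887/168.
Normal equations: [[168, 6]; [6, 4033/3136]]·[m, b]ᵀ = [354, 2887/168]ᵀ.
Determinant 168·(4033/3136) − 6² = 10083/56.
m = (354·(4033/3136) − 6·(2887/168))/(10083/56) = 552169/282324; b = (168·(2887/168) − 6·354)/(10083/56) = 42728/10083.

m = 1.956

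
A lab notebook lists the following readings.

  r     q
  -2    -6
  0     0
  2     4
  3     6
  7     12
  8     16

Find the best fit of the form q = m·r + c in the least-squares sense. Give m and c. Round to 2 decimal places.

With design matrix X, XᵀX = [[130, 18]; [18, 6]] and Xᵀq = [250, 32]ᵀ.
Determinant 130·6 − 18² = 456.
m = (250·6 − 18·32)/456 = 77/38; c = (130·32 − 18·250)/456 = -85/114.

m = 2.03, c = -0.75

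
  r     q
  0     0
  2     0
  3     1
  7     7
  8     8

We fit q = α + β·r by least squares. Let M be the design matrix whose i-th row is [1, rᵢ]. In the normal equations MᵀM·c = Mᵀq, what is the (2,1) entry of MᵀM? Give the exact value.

20

Row 2 ↔ basis r, column 1 ↔ basis 1, so (MᵀM)_{2,1} = Σᵢ r = (0)·(1) + (2)·(1) + (3)·(1) + (7)·(1) + (8)·(1) = 20.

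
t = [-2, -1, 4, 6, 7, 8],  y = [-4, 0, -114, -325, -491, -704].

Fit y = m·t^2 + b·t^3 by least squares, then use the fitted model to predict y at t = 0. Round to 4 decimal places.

Sums needed: Σt^2·t^2 = 8066, Σt^2·t^3 = 58342, Σt^3·t^3 = 430610.
And Σt^2·y = -82655, Σt^3·y = -606325.
Normal equations: [[8066, 58342]; [58342, 430610]]·[m, b]ᵀ = [-82655, -606325]ᵀ.
det = 8066·430610 − 58342² = 69511296.
m = ((-82655)·430610 − 58342·(-606325))/69511296 = -4538675/1448152; b = (8066·(-606325) − 58342·(-82655))/69511296 = -1424155/1448152.
At t = 0: ŷ = (-4538675/1448152)·(0) + (-1424155/1448152)·(0) = 0.

ŷ = 0.0000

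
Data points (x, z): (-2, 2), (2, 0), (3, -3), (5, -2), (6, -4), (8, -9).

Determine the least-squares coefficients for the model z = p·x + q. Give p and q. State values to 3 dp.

Compute the Gram sums: Σx·x = 142, Σx = 22, Σ1 = 6.
And Σx·z = -119, Σz = -16.
Normal equations: [[142, 22]; [22, 6]]·[p, q]ᵀ = [-119, -16]ᵀ.
Determinant 142·6 − 22² = 368.
p = ((-119)·6 − 22·(-16))/368 = -181/184; q = (142·(-16) − 22·(-119))/368 = 173/184.

p = -0.984, q = 0.940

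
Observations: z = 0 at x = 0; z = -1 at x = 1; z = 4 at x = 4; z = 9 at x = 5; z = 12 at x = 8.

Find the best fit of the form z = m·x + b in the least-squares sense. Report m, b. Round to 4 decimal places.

Entries of AᵀA: Σx·x = 106, Σx = 18, Σ1 = 5.
For Aᵀz: Σx·z = 156, Σz = 24.
So AᵀA·[m, b]ᵀ = Aᵀz: [[106, 18]; [18, 5]]·[m, b]ᵀ = [156, 24]ᵀ.
Determinant 106·5 − 18² = 206.
m = (156·5 − 18·24)/206 = 174/103; b = (106·24 − 18·156)/206 = -132/103.

m = 1.6893, b = -1.2816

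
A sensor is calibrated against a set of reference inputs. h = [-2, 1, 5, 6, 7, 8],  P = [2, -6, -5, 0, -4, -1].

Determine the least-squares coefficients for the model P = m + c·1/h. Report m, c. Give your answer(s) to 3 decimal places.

With design matrix A, AᵀA = [[6, 953/840]; [953/840, 955249/705600]] and AᵀP = [-14, -487/56]ᵀ.
Eliminating c: (955249/705600)·(row 1) − (953/840)·(row 2) gives (964657/141120)·m = (955249/705600)·(-14) − (953/840)·(-487/56) = -6411821/705600, so m = -6411821/4823285.
Then c = ((-487/56) − (953/840)·(-6411821/4823285))/(955249/705600) = -5121984/964657.

m = -1.329, c = -5.310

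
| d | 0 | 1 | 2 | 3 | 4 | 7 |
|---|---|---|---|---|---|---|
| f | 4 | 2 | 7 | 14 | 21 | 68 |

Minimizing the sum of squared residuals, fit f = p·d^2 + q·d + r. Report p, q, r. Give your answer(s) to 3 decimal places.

The normal system XᵀX·[p, q, r]ᵀ = Xᵀf is [[2755, 443, 79]; [443, 79, 17]; [79, 17, 6]]·[p, q, r]ᵀ = [3824, 618, 116]ᵀ.
Inverting the 3×3 Gram matrix, [p, q, r]ᵀ = [4441/2904, -21583/14520, 8251/2420]ᵀ.

p = 1.529, q = -1.486, r = 3.410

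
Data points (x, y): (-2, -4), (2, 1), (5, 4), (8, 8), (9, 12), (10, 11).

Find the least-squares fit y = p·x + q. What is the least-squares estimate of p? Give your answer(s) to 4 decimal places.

p = 1.3168

With design matrix M, MᵀM = [[278, 32]; [32, 6]] and Mᵀy = [312, 32]ᵀ.
det = 278·6 − 32² = 644.
p = (312·6 − 32·32)/644 = 212/161; q = (278·32 − 32·312)/644 = -272/161.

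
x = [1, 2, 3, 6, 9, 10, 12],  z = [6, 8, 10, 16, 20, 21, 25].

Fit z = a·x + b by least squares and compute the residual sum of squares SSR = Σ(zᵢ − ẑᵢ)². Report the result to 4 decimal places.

SSR = 1.8969

Normal-equation sums: Σx·x = 375, Σx = 43, Σ1 = 7.
Right-hand side: Σx·z = 838, Σz = 106.
Δ = 375·7 − 43² = 776.
a = (838·7 − 43·106)/776 = 327/194; b = (375·106 − 43·838)/776 = 929/194.
Residuals: -46/97, -31/194, 15/97, 213/194, 4/97, -125/194, -3/194; SSR = 184/97.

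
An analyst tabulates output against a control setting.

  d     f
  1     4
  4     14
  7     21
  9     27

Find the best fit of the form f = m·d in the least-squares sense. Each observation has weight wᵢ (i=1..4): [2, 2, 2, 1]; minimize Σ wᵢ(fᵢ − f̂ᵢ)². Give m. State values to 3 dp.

Forming MᵀWM = [[213]] and MᵀWf = [657]ᵀ gives MᵀWM·[m]ᵀ = MᵀWf.
m = 657/213 = 3.08451.

m = 3.085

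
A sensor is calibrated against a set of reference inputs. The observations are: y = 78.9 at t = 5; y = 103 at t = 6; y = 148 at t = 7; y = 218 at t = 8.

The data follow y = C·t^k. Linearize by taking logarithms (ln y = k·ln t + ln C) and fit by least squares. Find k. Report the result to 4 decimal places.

k = 2.1582

With ln yᵢ as the transformed response and ln tᵢ as the regressor:
Σln t = 7.4265, Σ(ln t)² = 13.9113, Σln y = 19.3846, Σln t·ln y = 36.2555.
Equations: 13.9113·k + 7.4265·ln C = 36.2555;  7.4265·k + 4·ln C = 19.3846.
Solving (det = 0.4917): k = 2.15818, ln C = 0.83919.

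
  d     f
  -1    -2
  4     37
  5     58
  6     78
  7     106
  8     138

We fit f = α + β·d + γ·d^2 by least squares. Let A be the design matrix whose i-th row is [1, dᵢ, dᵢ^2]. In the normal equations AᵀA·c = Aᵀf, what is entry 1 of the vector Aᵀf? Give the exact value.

415

Entry 1 ↔ basis 1, so (Aᵀf)_{1} = Σᵢ fᵢ = (1)·(-2) + (1)·(37) + (1)·(58) + (1)·(78) + (1)·(106) + (1)·(138) = 415.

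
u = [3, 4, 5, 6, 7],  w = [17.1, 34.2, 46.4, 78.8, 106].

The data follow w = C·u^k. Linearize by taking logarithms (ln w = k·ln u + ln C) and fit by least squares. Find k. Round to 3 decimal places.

With ln wᵢ as the transformed response and ln uᵢ as the regressor:
AᵀA = [[12.7160, 7.8320]; [7.8320, 5]], rhs = [31.0907, 19.2390]ᵀ  (here Σln u = 7.8320, Σ(ln u)² = 12.7160, Σln w = 19.2390, Σln u·ln w = 31.0907).
Solving (det = 2.2397): k = 2.13154, ln C = 0.50894.

k = 2.132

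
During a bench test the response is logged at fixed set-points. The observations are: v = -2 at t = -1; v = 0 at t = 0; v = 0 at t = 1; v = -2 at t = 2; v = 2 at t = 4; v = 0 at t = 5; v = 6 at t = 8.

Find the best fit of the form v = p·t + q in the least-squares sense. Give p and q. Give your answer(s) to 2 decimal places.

Setting ∂/∂p … = 0 gives: 111·p + 19·q = 54;  19·p + 7·q = 4.
Δ = 111·7 − 19² = 416.
p = (54·7 − 19·4)/416 = 151/208; q = (111·4 − 19·54)/416 = -291/208.

p = 0.73, q = -1.40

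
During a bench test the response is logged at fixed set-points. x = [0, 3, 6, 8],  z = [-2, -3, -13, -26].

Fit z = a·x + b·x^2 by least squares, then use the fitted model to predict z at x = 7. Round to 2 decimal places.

With design matrix A, AᵀA = [[109, 755]; [755, 5473]] and Aᵀz = [-295, -2159]ᵀ.
Determinant 109·5473 − 755² = 26532.
a = ((-295)·5473 − 755·(-2159))/26532 = 235/402; b = (109·(-2159) − 755·(-295))/26532 = -191/402.
At x = 7: ẑ = (235/402)·(7) + (-191/402)·(49) = -3857/201.

ẑ = -19.19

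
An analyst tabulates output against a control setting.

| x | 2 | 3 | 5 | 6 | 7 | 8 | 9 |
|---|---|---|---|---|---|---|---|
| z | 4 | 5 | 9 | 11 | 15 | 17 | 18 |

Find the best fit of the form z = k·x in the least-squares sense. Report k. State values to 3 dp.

k = 2.004

Normal-equation sums: Σx·x = 268.
Moment sums: Σx·z = 537.
AᵀA·[k]ᵀ = Aᵀz becomes [[268]]·[k]ᵀ = [537]ᵀ.
k = 537/268 = 2.00373.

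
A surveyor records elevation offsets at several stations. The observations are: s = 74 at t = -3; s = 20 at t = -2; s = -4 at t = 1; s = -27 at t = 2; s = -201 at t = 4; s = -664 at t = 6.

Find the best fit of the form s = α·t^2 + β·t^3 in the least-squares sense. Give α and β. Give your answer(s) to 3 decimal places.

The normal system AᵀA·[α, β]ᵀ = Aᵀs is [[1666, 8558]; [8558, 51610]]·[α, β]ᵀ = [-26486, -158666]ᵀ.
Eliminating β: 51610·(row 1) − 8558·(row 2) gives 12742896·α = 51610·(-26486) − 8558·(-158666) = -9078832, so α = -567427/796431.
Then β = ((-158666) − 8558·(-567427/796431))/51610 = -2354398/796431.

α = -0.712, β = -2.956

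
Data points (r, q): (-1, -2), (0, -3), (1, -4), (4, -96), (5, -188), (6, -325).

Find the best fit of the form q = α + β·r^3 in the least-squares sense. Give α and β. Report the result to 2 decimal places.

Forming XᵀX = [[6, 405]; [405, 66379]] and Xᵀq = [-618, -99846]ᵀ gives XᵀX·[α, β]ᵀ = Xᵀq.
det = 6·66379 − 405² = 234249.
α = ((-618)·66379 − 405·(-99846))/234249 = -194864/78083; β = (6·(-99846) − 405·(-618))/234249 = -116262/78083.

α = -2.50, β = -1.49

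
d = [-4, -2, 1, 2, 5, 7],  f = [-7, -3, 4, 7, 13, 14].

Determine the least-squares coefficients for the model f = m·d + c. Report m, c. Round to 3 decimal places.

Compute the Gram sums: Σd·d = 99, Σd = 9, Σ1 = 6.
For Xᵀf: Σd·f = 215, Σf = 28.
XᵀX·[m, c]ᵀ = Xᵀf becomes [[99, 9]; [9, 6]]·[m, c]ᵀ = [215, 28]ᵀ.
Determinant 99·6 − 9² = 513.
m = (215·6 − 9·28)/513 = 346/171; c = (99·28 − 9·215)/513 = 31/19.

m = 2.023, c = 1.632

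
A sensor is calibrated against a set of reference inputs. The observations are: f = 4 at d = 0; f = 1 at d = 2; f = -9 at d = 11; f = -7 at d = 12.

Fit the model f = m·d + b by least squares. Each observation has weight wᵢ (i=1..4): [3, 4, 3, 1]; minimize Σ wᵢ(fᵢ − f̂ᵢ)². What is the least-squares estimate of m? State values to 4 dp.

m = -1.0696

With design matrix A, AᵀWA = [[523, 53]; [53, 11]] and AᵀWf = [-373, -18]ᵀ.
det = 523·11 − 53² = 2944.
m = ((-373)·11 − 53·(-18))/2944 = -3149/2944; b = (523·(-18) − 53·(-373))/2944 = 10355/2944.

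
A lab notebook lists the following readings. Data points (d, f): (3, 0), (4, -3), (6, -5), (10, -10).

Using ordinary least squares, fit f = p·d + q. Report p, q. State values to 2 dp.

p = -1.34, q = 3.20

Compute the Gram sums: Σd·d = 161, Σd = 23, Σ1 = 4.
And Σd·f = -142, Σf = -18.
So MᵀM·[p, q]ᵀ = Mᵀf: [[161, 23]; [23, 4]]·[p, q]ᵀ = [-142, -18]ᵀ.
Determinant 161·4 − 23² = 115.
p = ((-142)·4 − 23·(-18))/115 = -154/115; q = (161·(-18) − 23·(-142))/115 = 16/5.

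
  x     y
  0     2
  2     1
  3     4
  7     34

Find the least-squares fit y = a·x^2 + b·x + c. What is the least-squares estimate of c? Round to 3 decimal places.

c = 1.948

From the data, Σx^2·x^2 = 2498, Σx^2·x = 378, Σx^2 = 62, Σx·x = 62, Σx = 12, Σ1 = 4.
Moment sums: Σx^2·y = 1706, Σx·y = 252, Σy = 41.
Normal equations: [[2498, 378, 62]; [378, 62, 12]; [62, 12, 4]]·[a, b, c]ᵀ = [1706, 252, 41]ᵀ.
Row-reducing yields a = 3065/3098, b = -7263/3098, c = 3018/1549.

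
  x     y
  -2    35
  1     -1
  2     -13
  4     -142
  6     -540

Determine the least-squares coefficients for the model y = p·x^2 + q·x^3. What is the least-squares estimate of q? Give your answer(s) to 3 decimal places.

q = -3.000

Normal-equation sums: Σx^2·x^2 = 1585, Σx^2·x^3 = 8801, Σx^3·x^3 = 50881.
Moment sums: Σx^2·y = -21625, Σx^3·y = -126113.
MᵀM·[p, q]ᵀ = Mᵀy becomes [[1585, 8801]; [8801, 50881]]·[p, q]ᵀ = [-21625, -126113]ᵀ.
det = 1585·50881 − 8801² = 3188784.
p = ((-21625)·50881 − 8801·(-126113))/3188784 = 400787/132866; q = (1585·(-126113) − 8801·(-21625))/3188784 = -398645/132866.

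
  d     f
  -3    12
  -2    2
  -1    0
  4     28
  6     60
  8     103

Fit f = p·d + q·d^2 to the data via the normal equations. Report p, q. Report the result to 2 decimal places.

p = 0.99, q = 1.49

The normal equations are: 130·p + 756·q = 1256;  756·p + 5746·q = 9316.
det = 130·5746 − 756² = 175444.
p = (1256·5746 − 756·9316)/175444 = 43520/43861; q = (130·9316 − 756·1256)/175444 = 65386/43861.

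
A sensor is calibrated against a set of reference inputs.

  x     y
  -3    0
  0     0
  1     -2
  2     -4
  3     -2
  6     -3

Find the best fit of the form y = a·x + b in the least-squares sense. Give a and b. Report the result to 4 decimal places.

Compute the Gram sums: Σx·x = 59, Σx = 9, Σ1 = 6.
Right-hand side: Σx·y = -34, Σy = -11.
Eliminating b: 6·(row 1) − 9·(row 2) gives 273·a = 6·(-34) − 9·(-11) = -105, so a = -5/13.
Then b = ((-11) − 9·(-5/13))/6 = -49/39.

a = -0.3846, b = -1.2564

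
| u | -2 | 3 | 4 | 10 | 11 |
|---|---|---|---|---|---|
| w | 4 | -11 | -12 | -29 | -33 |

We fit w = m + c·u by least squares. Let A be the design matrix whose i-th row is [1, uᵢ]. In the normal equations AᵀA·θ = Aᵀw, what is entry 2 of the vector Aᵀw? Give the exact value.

Entry 2 ↔ basis u, so (Aᵀw)_{2} = Σᵢ (u)·wᵢ = (-2)·(4) + (3)·(-11) + (4)·(-12) + (10)·(-29) + (11)·(-33) = -742.

-742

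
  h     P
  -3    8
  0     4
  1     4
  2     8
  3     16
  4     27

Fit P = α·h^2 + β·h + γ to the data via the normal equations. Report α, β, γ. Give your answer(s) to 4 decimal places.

α = 1.1636, β = 1.3568, γ = 2.0205

From the data, Σh^2·h^2 = 435, Σh^2·h = 73, Σh^2 = 39, Σh·h = 39, Σh = 7, Σ1 = 6.
Right-hand side: Σh^2·P = 684, Σh·P = 152, ΣP = 67.
MᵀM·[α, β, γ]ᵀ = MᵀP becomes [[435, 73, 39]; [73, 39, 7]; [39, 7, 6]]·[α, β, γ]ᵀ = [684, 152, 67]ᵀ.
Row-reducing yields α = 3379/2904, β = 597/440, γ = 14669/7260.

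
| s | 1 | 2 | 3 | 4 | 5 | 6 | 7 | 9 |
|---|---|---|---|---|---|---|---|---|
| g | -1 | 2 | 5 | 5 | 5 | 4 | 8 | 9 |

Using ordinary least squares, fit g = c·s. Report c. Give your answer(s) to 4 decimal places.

Compute the Gram sums: Σs·s = 221.
Moment sums: Σs·g = 224.
So XᵀX·[c]ᵀ = Xᵀg: [[221]]·[c]ᵀ = [224]ᵀ.
c = 224/221 = 1.01357.

c = 1.0136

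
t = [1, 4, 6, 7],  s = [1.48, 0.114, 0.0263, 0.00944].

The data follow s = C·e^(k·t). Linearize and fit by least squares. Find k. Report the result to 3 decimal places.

k = -0.829

Taking logs, ln s = k·t + ln C, so regress ln s on t.
Σt = 18.0000, Σ(t)² = 102.0000, Σln s = -10.0805, Σt·ln s = -62.7629.
Normal system: [[102.0000, 18.0000]; [18.0000, 4]]·[k, ln C]ᵀ = [-62.7629, -10.0805]ᵀ.
Slope k = (n·Σt·ln s − Σt·Σln s)/(n·Σ(t)² − (Σt)²) = (4·-62.7629 − 18.0000·-10.0805)/84.0000 = -0.82860; ln C = (Σln s − k·Σt)/n = 1.20858.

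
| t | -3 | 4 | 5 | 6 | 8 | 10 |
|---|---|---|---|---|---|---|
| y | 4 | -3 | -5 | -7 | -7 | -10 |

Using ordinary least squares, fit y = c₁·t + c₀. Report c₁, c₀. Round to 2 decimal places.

Sums needed: Σt·t = 250, Σt = 30, Σ1 = 6.
Moment sums: Σt·y = -247, Σy = -28.
Normal equations: [[250, 30]; [30, 6]]·[c₁, c₀]ᵀ = [-247, -28]ᵀ.
Eliminating c₀: 6·(row 1) − 30·(row 2) gives 600·c₁ = 6·(-247) − 30·(-28) = -642, so c₁ = -107/100.
Then c₀ = ((-28) − 30·(-107/100))/6 = 41/60.

c₁ = -1.07, c₀ = 0.68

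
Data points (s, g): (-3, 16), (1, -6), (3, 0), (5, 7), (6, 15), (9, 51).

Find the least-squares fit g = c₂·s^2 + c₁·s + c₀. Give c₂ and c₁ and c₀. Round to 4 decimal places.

c₂ = 0.9902, c₁ = -3.0058, c₀ = -2.2157

Forming MᵀM = [[8645, 1071, 161]; [1071, 161, 21]; [161, 21, 6]] and Mᵀg = [4984, 530, 83]ᵀ gives MᵀM·[c₂, c₁, c₀]ᵀ = Mᵀg.
Row-reducing yields c₂ = 5129/5180, c₁ = -77849/25900, c₀ = -4099/1850.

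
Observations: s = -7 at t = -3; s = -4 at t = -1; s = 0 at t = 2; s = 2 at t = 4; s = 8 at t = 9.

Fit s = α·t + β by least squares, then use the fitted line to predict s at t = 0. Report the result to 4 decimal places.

ŝ = -2.9171

Sums needed: Σt·t = 111, Σt = 11, Σ1 = 5.
And Σt·s = 105, Σs = -1.
AᵀA·[α, β]ᵀ = Aᵀs becomes [[111, 11]; [11, 5]]·[α, β]ᵀ = [105, -1]ᵀ.
Eliminating β: 5·(row 1) − 11·(row 2) gives 434·α = 5·105 − 11·(-1) = 536, so α = 268/217.
Then β = ((-1) − 11·(268/217))/5 = -633/217.
At t = 0: ŝ = (268/217)·(0) + (-633/217)·(1) = -633/217.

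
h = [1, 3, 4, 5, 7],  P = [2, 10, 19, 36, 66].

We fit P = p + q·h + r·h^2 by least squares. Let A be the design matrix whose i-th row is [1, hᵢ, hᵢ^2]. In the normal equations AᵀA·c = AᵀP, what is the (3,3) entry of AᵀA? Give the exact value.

3364

Row 3 ↔ basis h^2, column 3 ↔ basis h^2, so (AᵀA)_{3,3} = Σᵢ (h^2)·(h^2) = (1)·(1) + (9)·(9) + (16)·(16) + (25)·(25) + (49)·(49) = 3364.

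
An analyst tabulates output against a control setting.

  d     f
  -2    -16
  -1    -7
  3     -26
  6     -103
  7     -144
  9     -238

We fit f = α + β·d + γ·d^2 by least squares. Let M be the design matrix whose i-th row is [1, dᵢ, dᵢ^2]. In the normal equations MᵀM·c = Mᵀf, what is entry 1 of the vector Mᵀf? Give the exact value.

-534

Entry 1 ↔ basis 1, so (Mᵀf)_{1} = Σᵢ fᵢ = (1)·(-16) + (1)·(-7) + (1)·(-26) + (1)·(-103) + (1)·(-144) + (1)·(-238) = -534.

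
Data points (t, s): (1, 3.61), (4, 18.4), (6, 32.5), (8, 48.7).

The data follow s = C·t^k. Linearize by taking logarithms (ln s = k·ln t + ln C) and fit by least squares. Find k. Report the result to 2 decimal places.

k = 1.24

With ln sᵢ as the transformed response and ln tᵢ as the regressor:
XᵀX = [[9.4563, 5.2575]; [5.2575, 4]], rhs = [18.3550, 11.5630]ᵀ  (here Σln t = 5.2575, Σ(ln t)² = 9.4563, Σln s = 11.5630, Σln t·ln s = 18.3550).
Solving (det = 10.1839): k = 1.23995, ln C = 1.26098.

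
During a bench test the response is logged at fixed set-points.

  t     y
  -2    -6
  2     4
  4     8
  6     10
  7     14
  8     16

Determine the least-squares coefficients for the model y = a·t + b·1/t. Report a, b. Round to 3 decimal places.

a = 1.875, b = 2.257

Setting ∂/∂a … = 0 gives: 173·a + 6·b = 338;  6·a + (17677/28224)·b = 38/3.
(Σt·t = 173, Σt·1/t = 6, Σ1/t·1/t = 17677/28224, Σt·y = 338, Σ1/t·y = 38/3.)
det = 173·(17677/28224) − 6² = 2042057/28224.
a = (338·(17677/28224) − 6·(38/3))/(2042057/28224) = 3829802/2042057; b = (173·(38/3) − 6·338)/(2042057/28224) = 4609920/2042057.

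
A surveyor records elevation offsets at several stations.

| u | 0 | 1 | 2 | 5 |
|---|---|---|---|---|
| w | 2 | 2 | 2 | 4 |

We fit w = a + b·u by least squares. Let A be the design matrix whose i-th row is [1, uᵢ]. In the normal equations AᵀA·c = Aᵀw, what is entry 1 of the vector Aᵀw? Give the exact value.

10

Entry 1 ↔ basis 1, so (Aᵀw)_{1} = Σᵢ wᵢ = (1)·(2) + (1)·(2) + (1)·(2) + (1)·(4) = 10.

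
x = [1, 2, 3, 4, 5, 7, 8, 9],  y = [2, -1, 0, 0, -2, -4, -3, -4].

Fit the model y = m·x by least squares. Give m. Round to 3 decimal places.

m = -0.394

From the data, Σx·x = 249.
Moment sums: Σx·y = -98.
Normal equations: [[249]]·[m]ᵀ = [-98]ᵀ.
m = (-98)/249 = -0.393574.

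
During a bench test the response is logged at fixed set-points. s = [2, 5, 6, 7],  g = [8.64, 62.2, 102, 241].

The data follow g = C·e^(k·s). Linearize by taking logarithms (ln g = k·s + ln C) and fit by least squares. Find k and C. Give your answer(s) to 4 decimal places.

k = 0.6518, C = 2.3165

Linearized form: ln g = k·s + ln C. From the 4 transformed points,
Σs = 20.0000, Σ(s)² = 114.0000, Σln g = 16.3965, Σs·ln g = 91.1080.
Normal system: [[114.0000, 20.0000]; [20.0000, 4]]·[k, ln C]ᵀ = [91.1080, 16.3965]ᵀ.
Slope k = (n·Σs·ln g − Σs·Σln g)/(n·Σ(s)² − (Σs)²) = (4·91.1080 − 20.0000·16.3965)/56.0000 = 0.65181; ln C = (Σln g − k·Σs)/n = 0.84008, so C = exp(0.84008) = 2.31654.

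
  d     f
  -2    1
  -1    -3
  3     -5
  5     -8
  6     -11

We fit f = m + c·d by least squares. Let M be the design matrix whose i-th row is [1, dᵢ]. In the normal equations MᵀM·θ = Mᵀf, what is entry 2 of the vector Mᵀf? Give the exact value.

-120

Entry 2 ↔ basis d, so (Mᵀf)_{2} = Σᵢ (d)·fᵢ = (-2)·(1) + (-1)·(-3) + (3)·(-5) + (5)·(-8) + (6)·(-11) = -120.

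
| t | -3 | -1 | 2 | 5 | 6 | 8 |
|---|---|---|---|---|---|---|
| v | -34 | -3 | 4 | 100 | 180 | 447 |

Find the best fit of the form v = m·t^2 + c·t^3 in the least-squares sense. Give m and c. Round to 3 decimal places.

From the data, Σt^2·t^2 = 6115, Σt^2·t^3 = 43457, Σt^3·t^3 = 325219.
Right-hand side: Σt^2·v = 37295, Σt^3·v = 281197.
Δ = 6115·325219 − 43457² = 100203336.
m = (37295·325219 − 43457·281197)/100203336 = -1262992/1391713; c = (6115·281197 − 43457·37295)/100203336 = 1372095/1391713.

m = -0.908, c = 0.986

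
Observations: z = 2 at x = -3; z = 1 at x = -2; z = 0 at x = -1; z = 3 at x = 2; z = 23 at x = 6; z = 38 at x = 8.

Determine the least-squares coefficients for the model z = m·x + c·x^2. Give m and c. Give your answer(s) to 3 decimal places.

MᵀM·[m, c]ᵀ = Mᵀz reads: 118·m + 700·c = 440;  700·m + 5506·c = 3294.
Eliminating c: 5506·(row 1) − 700·(row 2) gives 159708·m = 5506·440 − 700·3294 = 116840, so m = 29210/39927.
Then c = (3294 − 700·(29210/39927))/5506 = 20173/39927.

m = 0.732, c = 0.505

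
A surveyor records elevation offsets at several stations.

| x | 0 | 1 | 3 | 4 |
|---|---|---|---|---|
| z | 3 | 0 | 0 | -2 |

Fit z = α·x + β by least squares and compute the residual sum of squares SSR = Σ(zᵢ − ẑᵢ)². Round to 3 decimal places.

SSR = 2.750

Forming MᵀM = [[26, 8]; [8, 4]] and Mᵀz = [-8, 1]ᵀ gives MᵀM·[α, β]ᵀ = Mᵀz.
det = 26·4 − 8² = 40.
α = ((-8)·4 − 8·1)/40 = -1; β = (26·1 − 8·(-8))/40 = 9/4.
Residuals: 3/4, -5/4, 3/4, -1/4; SSR = 11/4.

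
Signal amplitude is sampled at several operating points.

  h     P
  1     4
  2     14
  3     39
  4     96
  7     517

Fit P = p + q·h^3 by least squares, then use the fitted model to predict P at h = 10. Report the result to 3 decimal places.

Forming MᵀM = [[5, 443]; [443, 122539]] and MᵀP = [670, 184644]ᵀ gives MᵀM·[p, q]ᵀ = MᵀP.
det = 5·122539 − 443² = 416446.
p = (670·122539 − 443·184644)/416446 = 151919/208223; q = (5·184644 − 443·670)/416446 = 313205/208223.
At h = 10: P̂ = (151919/208223)·(1) + (313205/208223)·(1000) = 313356919/208223.

P̂ = 1504.910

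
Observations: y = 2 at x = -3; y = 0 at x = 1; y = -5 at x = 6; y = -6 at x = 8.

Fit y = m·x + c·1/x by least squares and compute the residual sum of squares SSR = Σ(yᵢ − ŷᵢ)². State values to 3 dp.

SSR = 0.213

Sums needed: Σx·x = 110, Σx·1/x = 4, Σ1/x·1/x = 665/576.
And Σx·y = -84, Σ1/x·y = -9/4.
Normal equations: [[110, 4]; [4, 665/576]]·[m, c]ᵀ = [-84, -9/4]ᵀ.
Determinant 110·(665/576) − 4² = 31967/288.
m = ((-84)·(665/576) − 4·(-9/4))/(31967/288) = -25338/31967; c = (110·(-9/4) − 4·(-84))/(31967/288) = 25488/31967.
Residuals: -3584/31967, -150/31967, -12055/31967, 7716/31967; SSR = 6811/31967.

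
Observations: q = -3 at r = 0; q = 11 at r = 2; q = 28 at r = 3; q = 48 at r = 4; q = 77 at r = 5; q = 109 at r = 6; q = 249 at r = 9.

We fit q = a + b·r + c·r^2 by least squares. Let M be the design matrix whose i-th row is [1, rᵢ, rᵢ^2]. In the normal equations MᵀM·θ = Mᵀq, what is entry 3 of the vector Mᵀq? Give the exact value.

27082

Entry 3 ↔ basis r^2, so (Mᵀq)_{3} = Σᵢ (r^2)·qᵢ = (0)·(-3) + (4)·(11) + (9)·(28) + (16)·(48) + (25)·(77) + (36)·(109) + (81)·(249) = 27082.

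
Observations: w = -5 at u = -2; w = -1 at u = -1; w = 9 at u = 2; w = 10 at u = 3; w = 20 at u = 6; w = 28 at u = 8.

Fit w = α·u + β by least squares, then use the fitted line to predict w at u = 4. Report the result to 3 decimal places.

XᵀX·[α, β]ᵀ = Xᵀw reads: 118·α + 16·β = 403;  16·α + 6·β = 61.
Eliminating β: 6·(row 1) − 16·(row 2) gives 452·α = 6·403 − 16·61 = 1442, so α = 721/226.
Then β = (61 − 16·(721/226))/6 = 375/226.
At u = 4: ŵ = (721/226)·(4) + (375/226)·(1) = 3259/226.

ŵ = 14.420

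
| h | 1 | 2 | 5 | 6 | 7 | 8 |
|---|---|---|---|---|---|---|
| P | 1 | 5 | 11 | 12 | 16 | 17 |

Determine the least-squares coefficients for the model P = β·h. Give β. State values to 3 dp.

Compute the Gram sums: Σh·h = 179.
Moment sums: Σh·P = 386.
XᵀX·[β]ᵀ = XᵀP becomes [[179]]·[β]ᵀ = [386]ᵀ.
β = 386/179 = 2.15642.

β = 2.156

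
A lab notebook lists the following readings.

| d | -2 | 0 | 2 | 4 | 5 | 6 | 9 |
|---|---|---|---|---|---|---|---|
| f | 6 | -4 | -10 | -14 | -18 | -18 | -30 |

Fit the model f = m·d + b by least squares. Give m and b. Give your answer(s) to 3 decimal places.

m = -3.038, b = -2.157

Compute the Gram sums: Σd·d = 166, Σd = 24, Σ1 = 7.
For Xᵀf: Σd·f = -556, Σf = -88.
Determinant 166·7 − 24² = 586.
m = ((-556)·7 − 24·(-88))/586 = -890/293; b = (166·(-88) − 24·(-556))/586 = -632/293.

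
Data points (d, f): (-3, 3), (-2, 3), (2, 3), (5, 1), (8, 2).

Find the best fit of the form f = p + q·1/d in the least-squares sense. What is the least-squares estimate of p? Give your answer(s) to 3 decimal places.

p = 2.399

Entries of XᵀX: Σ1 = 5, Σ1/d = -1/120, Σ1/d·1/d = 9601/14400.
And Σf = 12, Σ1/d·f = -11/20.
XᵀX·[p, q]ᵀ = Xᵀf becomes [[5, -1/120]; [-1/120, 9601/14400]]·[p, q]ᵀ = [12, -11/20]ᵀ.
Determinant 5·(9601/14400) − (-1/120)² = 12001/3600.
p = (12·(9601/14400) − (-1/120)·(-11/20))/(12001/3600) = 57573/24002; q = (5·(-11/20) − (-1/120)·12)/(12001/3600) = -9540/12001.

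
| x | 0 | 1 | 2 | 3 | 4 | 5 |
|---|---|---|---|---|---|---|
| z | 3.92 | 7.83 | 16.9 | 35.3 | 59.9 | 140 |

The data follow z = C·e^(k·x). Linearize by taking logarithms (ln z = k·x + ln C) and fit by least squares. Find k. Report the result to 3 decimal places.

k = 0.706

Linearized form: ln z = k·x + ln C. From the 6 transformed points,
AᵀA = [[55.0000, 15.0000]; [15.0000, 6]], rhs = [59.4832, 18.8496]ᵀ  (here Σx = 15.0000, Σ(x)² = 55.0000, Σln z = 18.8496, Σx·ln z = 59.4832).
Δ = 55.0000·6 − (15.0000)² = 105.0000; k = (59.4832·6 − 15.0000·18.8496)/105.0000 = 0.70624, ln C = (55.0000·18.8496 − 15.0000·59.4832)/105.0000 = 1.37599.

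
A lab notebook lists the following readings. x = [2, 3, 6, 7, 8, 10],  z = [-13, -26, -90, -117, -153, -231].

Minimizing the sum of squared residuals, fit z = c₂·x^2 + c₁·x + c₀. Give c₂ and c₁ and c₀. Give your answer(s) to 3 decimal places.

Sums needed: Σx^2·x^2 = 17890, Σx^2·x = 2106, Σx^2 = 262, Σx·x = 262, Σx = 36, Σ1 = 6.
Moment sums: Σx^2·z = -42151, Σx·z = -4997, Σz = -630.
So AᵀA·[c₂, c₁, c₀]ᵀ = Aᵀz: [[17890, 2106, 262]; [2106, 262, 36]; [262, 36, 6]]·[c₂, c₁, c₀]ᵀ = [-42151, -4997, -630]ᵀ.
Inverting the 3×3 Gram matrix, [c₂, c₁, c₀]ᵀ = [-17706/8635, -45817/17270, 358/785]ᵀ.

c₂ = -2.050, c₁ = -2.653, c₀ = 0.456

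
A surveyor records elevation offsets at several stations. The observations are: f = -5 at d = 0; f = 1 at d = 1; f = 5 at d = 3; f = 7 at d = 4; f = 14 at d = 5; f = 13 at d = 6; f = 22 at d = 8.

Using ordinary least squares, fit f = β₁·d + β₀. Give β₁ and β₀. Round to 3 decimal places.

β₁ = 3.162, β₀ = -4.052

Forming MᵀM = [[151, 27]; [27, 7]] and Mᵀf = [368, 57]ᵀ gives MᵀM·[β₁, β₀]ᵀ = Mᵀf.
Δ = 151·7 − 27² = 328.
β₁ = (368·7 − 27·57)/328 = 1037/328; β₀ = (151·57 − 27·368)/328 = -1329/328.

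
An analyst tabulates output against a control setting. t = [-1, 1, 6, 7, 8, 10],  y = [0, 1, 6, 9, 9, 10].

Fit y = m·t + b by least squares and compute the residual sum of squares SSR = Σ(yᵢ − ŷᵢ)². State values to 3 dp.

From the data, Σt·t = 251, Σt = 31, Σ1 = 6.
For Xᵀy: Σt·y = 272, Σy = 35.
Normal equations: [[251, 31]; [31, 6]]·[m, b]ᵀ = [272, 35]ᵀ.
Eliminating b: 6·(row 1) − 31·(row 2) gives 545·m = 6·272 − 31·35 = 547, so m = 547/545.
Then b = (35 − 31·(547/545))/6 = 353/545.
Residuals: 194/545, -71/109, -73/109, 723/545, 176/545, -373/545; SSR = 1816/545.

SSR = 3.332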